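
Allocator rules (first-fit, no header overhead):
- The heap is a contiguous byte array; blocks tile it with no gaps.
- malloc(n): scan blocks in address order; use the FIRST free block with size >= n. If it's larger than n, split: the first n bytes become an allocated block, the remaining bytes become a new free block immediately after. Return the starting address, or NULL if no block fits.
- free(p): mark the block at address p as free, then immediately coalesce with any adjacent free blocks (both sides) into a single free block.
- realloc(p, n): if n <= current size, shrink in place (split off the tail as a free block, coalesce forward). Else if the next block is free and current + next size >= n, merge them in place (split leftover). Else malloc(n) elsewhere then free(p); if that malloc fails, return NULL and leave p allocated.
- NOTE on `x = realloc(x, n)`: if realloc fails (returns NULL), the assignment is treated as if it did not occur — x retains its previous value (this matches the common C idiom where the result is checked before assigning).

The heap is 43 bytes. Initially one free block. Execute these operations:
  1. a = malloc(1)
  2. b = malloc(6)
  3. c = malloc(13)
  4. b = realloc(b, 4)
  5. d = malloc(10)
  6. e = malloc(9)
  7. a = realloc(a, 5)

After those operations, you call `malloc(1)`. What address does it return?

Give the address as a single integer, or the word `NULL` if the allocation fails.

Answer: 5

Derivation:
Op 1: a = malloc(1) -> a = 0; heap: [0-0 ALLOC][1-42 FREE]
Op 2: b = malloc(6) -> b = 1; heap: [0-0 ALLOC][1-6 ALLOC][7-42 FREE]
Op 3: c = malloc(13) -> c = 7; heap: [0-0 ALLOC][1-6 ALLOC][7-19 ALLOC][20-42 FREE]
Op 4: b = realloc(b, 4) -> b = 1; heap: [0-0 ALLOC][1-4 ALLOC][5-6 FREE][7-19 ALLOC][20-42 FREE]
Op 5: d = malloc(10) -> d = 20; heap: [0-0 ALLOC][1-4 ALLOC][5-6 FREE][7-19 ALLOC][20-29 ALLOC][30-42 FREE]
Op 6: e = malloc(9) -> e = 30; heap: [0-0 ALLOC][1-4 ALLOC][5-6 FREE][7-19 ALLOC][20-29 ALLOC][30-38 ALLOC][39-42 FREE]
Op 7: a = realloc(a, 5) -> NULL (a unchanged); heap: [0-0 ALLOC][1-4 ALLOC][5-6 FREE][7-19 ALLOC][20-29 ALLOC][30-38 ALLOC][39-42 FREE]
malloc(1): first-fit scan over [0-0 ALLOC][1-4 ALLOC][5-6 FREE][7-19 ALLOC][20-29 ALLOC][30-38 ALLOC][39-42 FREE] -> 5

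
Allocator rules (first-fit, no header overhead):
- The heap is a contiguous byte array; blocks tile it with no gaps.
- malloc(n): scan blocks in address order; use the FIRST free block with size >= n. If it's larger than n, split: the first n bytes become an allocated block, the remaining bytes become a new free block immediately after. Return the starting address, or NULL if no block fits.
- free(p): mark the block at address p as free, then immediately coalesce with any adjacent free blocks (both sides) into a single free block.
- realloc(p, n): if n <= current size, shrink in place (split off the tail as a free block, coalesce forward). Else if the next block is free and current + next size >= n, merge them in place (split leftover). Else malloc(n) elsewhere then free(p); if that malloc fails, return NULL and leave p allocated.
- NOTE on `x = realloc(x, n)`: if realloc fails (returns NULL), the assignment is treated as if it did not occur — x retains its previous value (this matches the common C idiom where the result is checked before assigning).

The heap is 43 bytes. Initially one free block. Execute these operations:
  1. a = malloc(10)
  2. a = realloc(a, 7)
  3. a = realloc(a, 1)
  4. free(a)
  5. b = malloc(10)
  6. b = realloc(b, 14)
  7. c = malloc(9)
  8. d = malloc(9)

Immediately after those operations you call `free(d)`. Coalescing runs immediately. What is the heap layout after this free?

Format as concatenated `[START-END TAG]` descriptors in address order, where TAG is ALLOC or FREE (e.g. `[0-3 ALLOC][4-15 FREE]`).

Answer: [0-13 ALLOC][14-22 ALLOC][23-42 FREE]

Derivation:
Op 1: a = malloc(10) -> a = 0; heap: [0-9 ALLOC][10-42 FREE]
Op 2: a = realloc(a, 7) -> a = 0; heap: [0-6 ALLOC][7-42 FREE]
Op 3: a = realloc(a, 1) -> a = 0; heap: [0-0 ALLOC][1-42 FREE]
Op 4: free(a) -> (freed a); heap: [0-42 FREE]
Op 5: b = malloc(10) -> b = 0; heap: [0-9 ALLOC][10-42 FREE]
Op 6: b = realloc(b, 14) -> b = 0; heap: [0-13 ALLOC][14-42 FREE]
Op 7: c = malloc(9) -> c = 14; heap: [0-13 ALLOC][14-22 ALLOC][23-42 FREE]
Op 8: d = malloc(9) -> d = 23; heap: [0-13 ALLOC][14-22 ALLOC][23-31 ALLOC][32-42 FREE]
free(d): d = 23 -> block [23-31 ALLOC]; mark free, coalesce with adjacent free neighbors -> [0-13 ALLOC][14-22 ALLOC][23-42 FREE]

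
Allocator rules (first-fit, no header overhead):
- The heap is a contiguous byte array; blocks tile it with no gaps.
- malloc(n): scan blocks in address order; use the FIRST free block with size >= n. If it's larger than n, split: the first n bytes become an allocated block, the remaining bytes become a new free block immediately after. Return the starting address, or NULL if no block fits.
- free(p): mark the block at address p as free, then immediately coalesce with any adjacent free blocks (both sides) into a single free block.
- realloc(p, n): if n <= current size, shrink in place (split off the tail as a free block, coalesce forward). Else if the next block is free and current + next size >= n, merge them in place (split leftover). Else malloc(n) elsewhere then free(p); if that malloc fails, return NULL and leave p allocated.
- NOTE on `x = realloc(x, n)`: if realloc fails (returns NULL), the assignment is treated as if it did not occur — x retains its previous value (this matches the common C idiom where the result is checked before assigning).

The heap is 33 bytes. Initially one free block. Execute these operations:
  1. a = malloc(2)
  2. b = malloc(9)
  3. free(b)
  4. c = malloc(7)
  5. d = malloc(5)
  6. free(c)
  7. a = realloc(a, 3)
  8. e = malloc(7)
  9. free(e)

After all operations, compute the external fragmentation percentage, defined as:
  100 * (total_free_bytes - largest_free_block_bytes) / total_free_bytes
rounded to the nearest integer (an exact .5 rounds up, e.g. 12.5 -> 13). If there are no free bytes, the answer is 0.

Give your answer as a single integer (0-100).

Op 1: a = malloc(2) -> a = 0; heap: [0-1 ALLOC][2-32 FREE]
Op 2: b = malloc(9) -> b = 2; heap: [0-1 ALLOC][2-10 ALLOC][11-32 FREE]
Op 3: free(b) -> (freed b); heap: [0-1 ALLOC][2-32 FREE]
Op 4: c = malloc(7) -> c = 2; heap: [0-1 ALLOC][2-8 ALLOC][9-32 FREE]
Op 5: d = malloc(5) -> d = 9; heap: [0-1 ALLOC][2-8 ALLOC][9-13 ALLOC][14-32 FREE]
Op 6: free(c) -> (freed c); heap: [0-1 ALLOC][2-8 FREE][9-13 ALLOC][14-32 FREE]
Op 7: a = realloc(a, 3) -> a = 0; heap: [0-2 ALLOC][3-8 FREE][9-13 ALLOC][14-32 FREE]
Op 8: e = malloc(7) -> e = 14; heap: [0-2 ALLOC][3-8 FREE][9-13 ALLOC][14-20 ALLOC][21-32 FREE]
Op 9: free(e) -> (freed e); heap: [0-2 ALLOC][3-8 FREE][9-13 ALLOC][14-32 FREE]
Free blocks: [6 19] total_free=25 largest=19 -> 100*(25-19)/25 = 600/25 = 24

Answer: 24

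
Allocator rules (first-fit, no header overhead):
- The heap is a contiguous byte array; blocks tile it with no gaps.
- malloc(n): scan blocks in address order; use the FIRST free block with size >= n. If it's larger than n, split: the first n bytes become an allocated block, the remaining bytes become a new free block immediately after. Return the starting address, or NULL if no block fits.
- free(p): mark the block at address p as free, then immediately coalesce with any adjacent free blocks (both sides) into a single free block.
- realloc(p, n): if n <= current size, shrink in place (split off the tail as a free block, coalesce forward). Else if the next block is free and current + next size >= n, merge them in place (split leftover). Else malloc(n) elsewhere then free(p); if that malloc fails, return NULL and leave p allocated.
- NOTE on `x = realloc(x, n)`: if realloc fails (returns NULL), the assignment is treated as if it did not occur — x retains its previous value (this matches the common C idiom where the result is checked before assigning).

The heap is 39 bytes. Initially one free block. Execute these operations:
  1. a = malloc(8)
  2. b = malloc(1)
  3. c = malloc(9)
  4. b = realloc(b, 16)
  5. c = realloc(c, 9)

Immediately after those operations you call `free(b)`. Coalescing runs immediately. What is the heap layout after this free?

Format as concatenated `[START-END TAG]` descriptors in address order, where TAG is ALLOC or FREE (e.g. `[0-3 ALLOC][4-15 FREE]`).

Answer: [0-7 ALLOC][8-8 FREE][9-17 ALLOC][18-38 FREE]

Derivation:
Op 1: a = malloc(8) -> a = 0; heap: [0-7 ALLOC][8-38 FREE]
Op 2: b = malloc(1) -> b = 8; heap: [0-7 ALLOC][8-8 ALLOC][9-38 FREE]
Op 3: c = malloc(9) -> c = 9; heap: [0-7 ALLOC][8-8 ALLOC][9-17 ALLOC][18-38 FREE]
Op 4: b = realloc(b, 16) -> b = 18; heap: [0-7 ALLOC][8-8 FREE][9-17 ALLOC][18-33 ALLOC][34-38 FREE]
Op 5: c = realloc(c, 9) -> c = 9; heap: [0-7 ALLOC][8-8 FREE][9-17 ALLOC][18-33 ALLOC][34-38 FREE]
free(b): b = 18 -> block [18-33 ALLOC]; mark free, coalesce with adjacent free neighbors -> [0-7 ALLOC][8-8 FREE][9-17 ALLOC][18-38 FREE]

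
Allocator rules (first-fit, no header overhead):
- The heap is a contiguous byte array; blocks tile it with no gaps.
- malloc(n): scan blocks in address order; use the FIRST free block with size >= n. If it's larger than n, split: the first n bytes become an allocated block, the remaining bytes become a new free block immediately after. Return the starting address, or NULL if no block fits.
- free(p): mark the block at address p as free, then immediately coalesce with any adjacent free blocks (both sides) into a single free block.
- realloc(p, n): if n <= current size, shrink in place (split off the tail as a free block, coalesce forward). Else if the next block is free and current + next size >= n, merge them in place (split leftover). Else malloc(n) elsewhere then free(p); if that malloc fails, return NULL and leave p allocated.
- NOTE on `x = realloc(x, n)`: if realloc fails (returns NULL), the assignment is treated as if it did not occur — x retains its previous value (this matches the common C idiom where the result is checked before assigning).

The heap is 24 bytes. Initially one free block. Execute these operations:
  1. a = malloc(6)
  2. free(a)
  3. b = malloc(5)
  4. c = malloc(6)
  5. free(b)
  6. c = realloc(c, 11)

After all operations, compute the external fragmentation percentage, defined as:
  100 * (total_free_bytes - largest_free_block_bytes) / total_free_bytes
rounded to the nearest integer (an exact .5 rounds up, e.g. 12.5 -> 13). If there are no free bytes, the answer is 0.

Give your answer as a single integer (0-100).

Answer: 38

Derivation:
Op 1: a = malloc(6) -> a = 0; heap: [0-5 ALLOC][6-23 FREE]
Op 2: free(a) -> (freed a); heap: [0-23 FREE]
Op 3: b = malloc(5) -> b = 0; heap: [0-4 ALLOC][5-23 FREE]
Op 4: c = malloc(6) -> c = 5; heap: [0-4 ALLOC][5-10 ALLOC][11-23 FREE]
Op 5: free(b) -> (freed b); heap: [0-4 FREE][5-10 ALLOC][11-23 FREE]
Op 6: c = realloc(c, 11) -> c = 5; heap: [0-4 FREE][5-15 ALLOC][16-23 FREE]
Free blocks: [5 8] total_free=13 largest=8 -> 100*(13-8)/13 = 500/13 ≈ 38.462 -> rounds to 38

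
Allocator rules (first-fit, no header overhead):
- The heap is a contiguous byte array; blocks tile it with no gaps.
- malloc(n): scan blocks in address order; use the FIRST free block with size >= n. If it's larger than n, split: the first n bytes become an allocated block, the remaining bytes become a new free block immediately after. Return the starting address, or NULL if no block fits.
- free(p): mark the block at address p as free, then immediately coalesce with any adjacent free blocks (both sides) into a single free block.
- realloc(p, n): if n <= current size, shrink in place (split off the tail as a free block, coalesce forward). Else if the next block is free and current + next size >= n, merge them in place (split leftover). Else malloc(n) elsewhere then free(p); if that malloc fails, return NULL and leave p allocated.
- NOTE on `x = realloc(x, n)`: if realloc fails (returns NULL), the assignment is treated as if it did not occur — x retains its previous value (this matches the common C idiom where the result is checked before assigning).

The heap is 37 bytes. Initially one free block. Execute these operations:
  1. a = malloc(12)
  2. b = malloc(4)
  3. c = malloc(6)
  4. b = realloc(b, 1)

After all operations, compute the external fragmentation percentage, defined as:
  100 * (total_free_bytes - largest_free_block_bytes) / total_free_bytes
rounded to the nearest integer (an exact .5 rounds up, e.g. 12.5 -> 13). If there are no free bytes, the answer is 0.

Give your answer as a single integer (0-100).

Op 1: a = malloc(12) -> a = 0; heap: [0-11 ALLOC][12-36 FREE]
Op 2: b = malloc(4) -> b = 12; heap: [0-11 ALLOC][12-15 ALLOC][16-36 FREE]
Op 3: c = malloc(6) -> c = 16; heap: [0-11 ALLOC][12-15 ALLOC][16-21 ALLOC][22-36 FREE]
Op 4: b = realloc(b, 1) -> b = 12; heap: [0-11 ALLOC][12-12 ALLOC][13-15 FREE][16-21 ALLOC][22-36 FREE]
Free blocks: [3 15] total_free=18 largest=15 -> 100*(18-15)/18 = 300/18 ≈ 16.667 -> rounds to 17

Answer: 17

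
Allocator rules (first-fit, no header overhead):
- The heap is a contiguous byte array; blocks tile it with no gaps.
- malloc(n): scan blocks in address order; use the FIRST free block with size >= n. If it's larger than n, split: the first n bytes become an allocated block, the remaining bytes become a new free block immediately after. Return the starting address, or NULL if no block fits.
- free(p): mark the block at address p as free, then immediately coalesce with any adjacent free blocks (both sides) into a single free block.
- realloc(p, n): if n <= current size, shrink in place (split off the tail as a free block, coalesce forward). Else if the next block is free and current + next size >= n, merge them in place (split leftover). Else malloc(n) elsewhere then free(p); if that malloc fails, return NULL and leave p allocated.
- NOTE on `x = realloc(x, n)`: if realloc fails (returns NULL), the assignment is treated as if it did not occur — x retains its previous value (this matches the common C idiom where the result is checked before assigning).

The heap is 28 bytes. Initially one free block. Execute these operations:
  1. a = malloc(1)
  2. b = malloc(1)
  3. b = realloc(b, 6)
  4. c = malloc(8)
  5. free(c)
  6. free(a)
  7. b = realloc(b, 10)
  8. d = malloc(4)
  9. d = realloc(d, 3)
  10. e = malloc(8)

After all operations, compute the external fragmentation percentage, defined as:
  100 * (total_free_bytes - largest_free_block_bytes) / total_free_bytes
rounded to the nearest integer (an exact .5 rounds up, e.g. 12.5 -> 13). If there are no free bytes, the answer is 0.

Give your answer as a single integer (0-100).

Op 1: a = malloc(1) -> a = 0; heap: [0-0 ALLOC][1-27 FREE]
Op 2: b = malloc(1) -> b = 1; heap: [0-0 ALLOC][1-1 ALLOC][2-27 FREE]
Op 3: b = realloc(b, 6) -> b = 1; heap: [0-0 ALLOC][1-6 ALLOC][7-27 FREE]
Op 4: c = malloc(8) -> c = 7; heap: [0-0 ALLOC][1-6 ALLOC][7-14 ALLOC][15-27 FREE]
Op 5: free(c) -> (freed c); heap: [0-0 ALLOC][1-6 ALLOC][7-27 FREE]
Op 6: free(a) -> (freed a); heap: [0-0 FREE][1-6 ALLOC][7-27 FREE]
Op 7: b = realloc(b, 10) -> b = 1; heap: [0-0 FREE][1-10 ALLOC][11-27 FREE]
Op 8: d = malloc(4) -> d = 11; heap: [0-0 FREE][1-10 ALLOC][11-14 ALLOC][15-27 FREE]
Op 9: d = realloc(d, 3) -> d = 11; heap: [0-0 FREE][1-10 ALLOC][11-13 ALLOC][14-27 FREE]
Op 10: e = malloc(8) -> e = 14; heap: [0-0 FREE][1-10 ALLOC][11-13 ALLOC][14-21 ALLOC][22-27 FREE]
Free blocks: [1 6] total_free=7 largest=6 -> 100*(7-6)/7 = 100/7 ≈ 14.286 -> rounds to 14

Answer: 14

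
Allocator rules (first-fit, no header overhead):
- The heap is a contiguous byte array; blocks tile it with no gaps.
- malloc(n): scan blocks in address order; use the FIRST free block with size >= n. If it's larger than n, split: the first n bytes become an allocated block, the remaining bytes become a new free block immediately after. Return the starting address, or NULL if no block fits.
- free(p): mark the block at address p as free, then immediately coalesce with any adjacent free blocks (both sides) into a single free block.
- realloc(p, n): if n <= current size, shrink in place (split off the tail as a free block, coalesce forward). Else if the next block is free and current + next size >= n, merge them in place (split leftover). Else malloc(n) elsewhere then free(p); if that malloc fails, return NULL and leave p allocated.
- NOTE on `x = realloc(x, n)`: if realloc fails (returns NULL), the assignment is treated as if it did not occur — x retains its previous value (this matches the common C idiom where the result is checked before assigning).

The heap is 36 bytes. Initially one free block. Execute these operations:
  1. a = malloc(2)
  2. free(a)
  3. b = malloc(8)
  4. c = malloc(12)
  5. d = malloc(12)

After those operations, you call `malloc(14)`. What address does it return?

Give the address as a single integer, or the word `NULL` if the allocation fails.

Op 1: a = malloc(2) -> a = 0; heap: [0-1 ALLOC][2-35 FREE]
Op 2: free(a) -> (freed a); heap: [0-35 FREE]
Op 3: b = malloc(8) -> b = 0; heap: [0-7 ALLOC][8-35 FREE]
Op 4: c = malloc(12) -> c = 8; heap: [0-7 ALLOC][8-19 ALLOC][20-35 FREE]
Op 5: d = malloc(12) -> d = 20; heap: [0-7 ALLOC][8-19 ALLOC][20-31 ALLOC][32-35 FREE]
malloc(14): first-fit scan over [0-7 ALLOC][8-19 ALLOC][20-31 ALLOC][32-35 FREE] -> NULL

Answer: NULL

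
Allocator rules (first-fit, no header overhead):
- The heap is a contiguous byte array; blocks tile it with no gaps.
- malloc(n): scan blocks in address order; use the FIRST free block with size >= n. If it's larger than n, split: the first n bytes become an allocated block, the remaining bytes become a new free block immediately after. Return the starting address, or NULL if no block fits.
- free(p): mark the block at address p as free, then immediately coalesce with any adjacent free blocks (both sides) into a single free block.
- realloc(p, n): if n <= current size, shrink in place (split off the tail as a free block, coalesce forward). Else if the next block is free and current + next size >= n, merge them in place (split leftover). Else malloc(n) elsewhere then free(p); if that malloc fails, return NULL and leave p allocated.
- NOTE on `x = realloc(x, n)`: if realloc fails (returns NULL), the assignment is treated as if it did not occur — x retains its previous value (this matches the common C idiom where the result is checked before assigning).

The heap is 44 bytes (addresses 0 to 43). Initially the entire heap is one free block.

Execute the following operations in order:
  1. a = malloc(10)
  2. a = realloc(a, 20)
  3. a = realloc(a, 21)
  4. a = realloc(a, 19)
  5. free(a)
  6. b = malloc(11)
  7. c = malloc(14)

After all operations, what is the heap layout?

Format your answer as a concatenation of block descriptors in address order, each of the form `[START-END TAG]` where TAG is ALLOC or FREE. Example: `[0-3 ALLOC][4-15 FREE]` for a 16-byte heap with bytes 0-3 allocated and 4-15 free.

Op 1: a = malloc(10) -> a = 0; heap: [0-9 ALLOC][10-43 FREE]
Op 2: a = realloc(a, 20) -> a = 0; heap: [0-19 ALLOC][20-43 FREE]
Op 3: a = realloc(a, 21) -> a = 0; heap: [0-20 ALLOC][21-43 FREE]
Op 4: a = realloc(a, 19) -> a = 0; heap: [0-18 ALLOC][19-43 FREE]
Op 5: free(a) -> (freed a); heap: [0-43 FREE]
Op 6: b = malloc(11) -> b = 0; heap: [0-10 ALLOC][11-43 FREE]
Op 7: c = malloc(14) -> c = 11; heap: [0-10 ALLOC][11-24 ALLOC][25-43 FREE]

Answer: [0-10 ALLOC][11-24 ALLOC][25-43 FREE]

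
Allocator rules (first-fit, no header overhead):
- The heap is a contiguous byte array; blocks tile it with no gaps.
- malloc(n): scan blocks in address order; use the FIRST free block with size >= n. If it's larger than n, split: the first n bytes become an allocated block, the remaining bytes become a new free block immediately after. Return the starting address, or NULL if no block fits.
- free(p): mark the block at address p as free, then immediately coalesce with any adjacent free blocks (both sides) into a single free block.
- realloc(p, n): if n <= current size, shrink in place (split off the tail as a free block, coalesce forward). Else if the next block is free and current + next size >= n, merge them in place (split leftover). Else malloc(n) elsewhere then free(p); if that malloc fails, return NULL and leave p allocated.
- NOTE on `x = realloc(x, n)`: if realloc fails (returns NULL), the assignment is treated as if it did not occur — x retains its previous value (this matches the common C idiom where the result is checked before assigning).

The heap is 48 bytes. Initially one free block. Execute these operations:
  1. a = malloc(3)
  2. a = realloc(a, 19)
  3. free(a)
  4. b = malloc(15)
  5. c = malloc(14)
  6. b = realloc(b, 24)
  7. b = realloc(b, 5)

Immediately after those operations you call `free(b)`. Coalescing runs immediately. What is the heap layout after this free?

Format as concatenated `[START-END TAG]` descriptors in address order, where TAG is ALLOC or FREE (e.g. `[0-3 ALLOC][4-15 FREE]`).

Op 1: a = malloc(3) -> a = 0; heap: [0-2 ALLOC][3-47 FREE]
Op 2: a = realloc(a, 19) -> a = 0; heap: [0-18 ALLOC][19-47 FREE]
Op 3: free(a) -> (freed a); heap: [0-47 FREE]
Op 4: b = malloc(15) -> b = 0; heap: [0-14 ALLOC][15-47 FREE]
Op 5: c = malloc(14) -> c = 15; heap: [0-14 ALLOC][15-28 ALLOC][29-47 FREE]
Op 6: b = realloc(b, 24) -> NULL (b unchanged); heap: [0-14 ALLOC][15-28 ALLOC][29-47 FREE]
Op 7: b = realloc(b, 5) -> b = 0; heap: [0-4 ALLOC][5-14 FREE][15-28 ALLOC][29-47 FREE]
free(b): b = 0 -> block [0-4 ALLOC]; mark free, coalesce with adjacent free neighbors -> [0-14 FREE][15-28 ALLOC][29-47 FREE]

Answer: [0-14 FREE][15-28 ALLOC][29-47 FREE]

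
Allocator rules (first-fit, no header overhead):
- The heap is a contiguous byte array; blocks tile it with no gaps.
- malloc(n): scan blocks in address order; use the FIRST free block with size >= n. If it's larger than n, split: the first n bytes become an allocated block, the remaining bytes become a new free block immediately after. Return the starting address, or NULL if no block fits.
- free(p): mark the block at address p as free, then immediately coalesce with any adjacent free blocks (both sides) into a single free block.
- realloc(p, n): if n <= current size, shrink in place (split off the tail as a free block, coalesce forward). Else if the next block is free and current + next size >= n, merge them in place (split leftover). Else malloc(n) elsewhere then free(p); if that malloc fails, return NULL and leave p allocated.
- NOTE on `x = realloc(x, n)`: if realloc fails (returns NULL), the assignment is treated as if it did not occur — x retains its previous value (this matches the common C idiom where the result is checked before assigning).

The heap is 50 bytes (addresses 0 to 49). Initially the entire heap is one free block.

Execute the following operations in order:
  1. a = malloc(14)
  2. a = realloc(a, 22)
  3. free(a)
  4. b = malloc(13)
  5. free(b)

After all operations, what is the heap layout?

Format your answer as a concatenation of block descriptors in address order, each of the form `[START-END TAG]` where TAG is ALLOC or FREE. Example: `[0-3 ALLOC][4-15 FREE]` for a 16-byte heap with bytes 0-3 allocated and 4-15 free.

Answer: [0-49 FREE]

Derivation:
Op 1: a = malloc(14) -> a = 0; heap: [0-13 ALLOC][14-49 FREE]
Op 2: a = realloc(a, 22) -> a = 0; heap: [0-21 ALLOC][22-49 FREE]
Op 3: free(a) -> (freed a); heap: [0-49 FREE]
Op 4: b = malloc(13) -> b = 0; heap: [0-12 ALLOC][13-49 FREE]
Op 5: free(b) -> (freed b); heap: [0-49 FREE]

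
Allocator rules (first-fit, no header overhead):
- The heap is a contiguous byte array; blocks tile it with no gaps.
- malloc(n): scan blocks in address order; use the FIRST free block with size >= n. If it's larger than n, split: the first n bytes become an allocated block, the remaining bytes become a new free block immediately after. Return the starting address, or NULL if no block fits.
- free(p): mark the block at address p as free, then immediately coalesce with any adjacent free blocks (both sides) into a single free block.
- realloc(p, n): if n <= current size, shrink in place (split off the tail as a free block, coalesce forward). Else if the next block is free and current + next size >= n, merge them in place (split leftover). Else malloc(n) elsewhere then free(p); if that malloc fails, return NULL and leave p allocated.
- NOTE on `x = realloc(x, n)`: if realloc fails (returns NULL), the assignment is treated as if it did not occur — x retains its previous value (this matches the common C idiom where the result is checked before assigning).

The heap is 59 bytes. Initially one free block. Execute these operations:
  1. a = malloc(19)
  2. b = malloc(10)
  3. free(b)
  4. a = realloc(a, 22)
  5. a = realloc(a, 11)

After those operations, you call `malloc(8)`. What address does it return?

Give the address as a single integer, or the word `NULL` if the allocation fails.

Op 1: a = malloc(19) -> a = 0; heap: [0-18 ALLOC][19-58 FREE]
Op 2: b = malloc(10) -> b = 19; heap: [0-18 ALLOC][19-28 ALLOC][29-58 FREE]
Op 3: free(b) -> (freed b); heap: [0-18 ALLOC][19-58 FREE]
Op 4: a = realloc(a, 22) -> a = 0; heap: [0-21 ALLOC][22-58 FREE]
Op 5: a = realloc(a, 11) -> a = 0; heap: [0-10 ALLOC][11-58 FREE]
malloc(8): first-fit scan over [0-10 ALLOC][11-58 FREE] -> 11

Answer: 11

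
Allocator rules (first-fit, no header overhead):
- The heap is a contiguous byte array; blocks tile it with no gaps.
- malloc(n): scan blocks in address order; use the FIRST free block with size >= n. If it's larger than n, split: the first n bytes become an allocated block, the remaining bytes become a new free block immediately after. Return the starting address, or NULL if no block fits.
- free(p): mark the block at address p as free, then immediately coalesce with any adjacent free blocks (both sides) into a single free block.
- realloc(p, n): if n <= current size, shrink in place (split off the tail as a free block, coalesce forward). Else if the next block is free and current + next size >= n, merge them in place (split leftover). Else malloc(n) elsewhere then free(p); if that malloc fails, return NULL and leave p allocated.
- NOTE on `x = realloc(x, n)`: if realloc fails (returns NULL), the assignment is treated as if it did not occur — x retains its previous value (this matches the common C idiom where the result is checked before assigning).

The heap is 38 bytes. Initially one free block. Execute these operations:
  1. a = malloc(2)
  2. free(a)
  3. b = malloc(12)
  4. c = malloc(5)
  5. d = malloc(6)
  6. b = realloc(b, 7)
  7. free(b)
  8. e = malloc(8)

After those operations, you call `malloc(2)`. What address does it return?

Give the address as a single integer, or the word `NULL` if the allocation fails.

Op 1: a = malloc(2) -> a = 0; heap: [0-1 ALLOC][2-37 FREE]
Op 2: free(a) -> (freed a); heap: [0-37 FREE]
Op 3: b = malloc(12) -> b = 0; heap: [0-11 ALLOC][12-37 FREE]
Op 4: c = malloc(5) -> c = 12; heap: [0-11 ALLOC][12-16 ALLOC][17-37 FREE]
Op 5: d = malloc(6) -> d = 17; heap: [0-11 ALLOC][12-16 ALLOC][17-22 ALLOC][23-37 FREE]
Op 6: b = realloc(b, 7) -> b = 0; heap: [0-6 ALLOC][7-11 FREE][12-16 ALLOC][17-22 ALLOC][23-37 FREE]
Op 7: free(b) -> (freed b); heap: [0-11 FREE][12-16 ALLOC][17-22 ALLOC][23-37 FREE]
Op 8: e = malloc(8) -> e = 0; heap: [0-7 ALLOC][8-11 FREE][12-16 ALLOC][17-22 ALLOC][23-37 FREE]
malloc(2): first-fit scan over [0-7 ALLOC][8-11 FREE][12-16 ALLOC][17-22 ALLOC][23-37 FREE] -> 8

Answer: 8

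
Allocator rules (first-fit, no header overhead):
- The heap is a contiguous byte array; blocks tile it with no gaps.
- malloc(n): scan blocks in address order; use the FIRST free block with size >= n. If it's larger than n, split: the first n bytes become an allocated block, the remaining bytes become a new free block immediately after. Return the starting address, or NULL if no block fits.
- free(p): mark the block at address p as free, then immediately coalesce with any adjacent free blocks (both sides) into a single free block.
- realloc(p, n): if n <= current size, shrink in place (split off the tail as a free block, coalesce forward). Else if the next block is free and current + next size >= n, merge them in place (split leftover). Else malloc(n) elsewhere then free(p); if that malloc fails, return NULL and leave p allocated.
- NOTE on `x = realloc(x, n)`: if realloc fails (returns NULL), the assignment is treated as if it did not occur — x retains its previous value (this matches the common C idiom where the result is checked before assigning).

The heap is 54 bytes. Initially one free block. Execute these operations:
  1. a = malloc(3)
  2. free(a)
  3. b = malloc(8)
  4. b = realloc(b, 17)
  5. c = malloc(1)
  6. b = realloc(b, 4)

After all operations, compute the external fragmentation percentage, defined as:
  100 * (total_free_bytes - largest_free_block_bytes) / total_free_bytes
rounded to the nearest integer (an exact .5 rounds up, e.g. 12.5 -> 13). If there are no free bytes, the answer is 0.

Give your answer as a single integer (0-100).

Op 1: a = malloc(3) -> a = 0; heap: [0-2 ALLOC][3-53 FREE]
Op 2: free(a) -> (freed a); heap: [0-53 FREE]
Op 3: b = malloc(8) -> b = 0; heap: [0-7 ALLOC][8-53 FREE]
Op 4: b = realloc(b, 17) -> b = 0; heap: [0-16 ALLOC][17-53 FREE]
Op 5: c = malloc(1) -> c = 17; heap: [0-16 ALLOC][17-17 ALLOC][18-53 FREE]
Op 6: b = realloc(b, 4) -> b = 0; heap: [0-3 ALLOC][4-16 FREE][17-17 ALLOC][18-53 FREE]
Free blocks: [13 36] total_free=49 largest=36 -> 100*(49-36)/49 = 1300/49 ≈ 26.531 -> rounds to 27

Answer: 27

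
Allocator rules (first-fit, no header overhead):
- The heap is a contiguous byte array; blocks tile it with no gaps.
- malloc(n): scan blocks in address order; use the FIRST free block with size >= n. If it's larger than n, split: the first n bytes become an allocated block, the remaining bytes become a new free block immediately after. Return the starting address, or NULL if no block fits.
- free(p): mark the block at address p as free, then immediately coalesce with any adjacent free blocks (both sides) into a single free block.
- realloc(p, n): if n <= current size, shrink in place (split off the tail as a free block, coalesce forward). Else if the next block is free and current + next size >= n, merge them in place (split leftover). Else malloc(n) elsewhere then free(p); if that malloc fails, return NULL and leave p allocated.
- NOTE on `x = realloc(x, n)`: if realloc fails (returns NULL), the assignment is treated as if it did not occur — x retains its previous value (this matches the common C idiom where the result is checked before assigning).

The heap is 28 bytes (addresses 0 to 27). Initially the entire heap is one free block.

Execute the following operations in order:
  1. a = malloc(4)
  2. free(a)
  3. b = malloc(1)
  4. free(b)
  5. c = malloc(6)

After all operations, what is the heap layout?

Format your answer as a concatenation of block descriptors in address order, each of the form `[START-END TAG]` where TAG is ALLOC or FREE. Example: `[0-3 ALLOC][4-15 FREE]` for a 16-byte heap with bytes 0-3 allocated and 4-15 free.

Answer: [0-5 ALLOC][6-27 FREE]

Derivation:
Op 1: a = malloc(4) -> a = 0; heap: [0-3 ALLOC][4-27 FREE]
Op 2: free(a) -> (freed a); heap: [0-27 FREE]
Op 3: b = malloc(1) -> b = 0; heap: [0-0 ALLOC][1-27 FREE]
Op 4: free(b) -> (freed b); heap: [0-27 FREE]
Op 5: c = malloc(6) -> c = 0; heap: [0-5 ALLOC][6-27 FREE]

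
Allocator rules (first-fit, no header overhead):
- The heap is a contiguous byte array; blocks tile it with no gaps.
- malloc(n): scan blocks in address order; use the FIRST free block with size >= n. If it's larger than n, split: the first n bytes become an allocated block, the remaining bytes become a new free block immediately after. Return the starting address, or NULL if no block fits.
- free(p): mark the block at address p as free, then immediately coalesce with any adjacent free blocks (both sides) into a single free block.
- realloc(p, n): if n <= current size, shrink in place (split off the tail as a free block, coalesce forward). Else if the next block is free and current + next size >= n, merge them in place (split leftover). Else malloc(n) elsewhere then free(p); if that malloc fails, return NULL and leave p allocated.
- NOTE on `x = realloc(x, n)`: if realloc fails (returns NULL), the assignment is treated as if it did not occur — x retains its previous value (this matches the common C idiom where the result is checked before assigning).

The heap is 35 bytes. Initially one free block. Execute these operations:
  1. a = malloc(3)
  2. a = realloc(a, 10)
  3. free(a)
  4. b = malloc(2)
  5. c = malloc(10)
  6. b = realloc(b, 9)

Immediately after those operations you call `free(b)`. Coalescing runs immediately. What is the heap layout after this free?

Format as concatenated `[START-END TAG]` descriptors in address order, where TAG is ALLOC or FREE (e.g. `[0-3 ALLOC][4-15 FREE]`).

Op 1: a = malloc(3) -> a = 0; heap: [0-2 ALLOC][3-34 FREE]
Op 2: a = realloc(a, 10) -> a = 0; heap: [0-9 ALLOC][10-34 FREE]
Op 3: free(a) -> (freed a); heap: [0-34 FREE]
Op 4: b = malloc(2) -> b = 0; heap: [0-1 ALLOC][2-34 FREE]
Op 5: c = malloc(10) -> c = 2; heap: [0-1 ALLOC][2-11 ALLOC][12-34 FREE]
Op 6: b = realloc(b, 9) -> b = 12; heap: [0-1 FREE][2-11 ALLOC][12-20 ALLOC][21-34 FREE]
free(b): b = 12 -> block [12-20 ALLOC]; mark free, coalesce with adjacent free neighbors -> [0-1 FREE][2-11 ALLOC][12-34 FREE]

Answer: [0-1 FREE][2-11 ALLOC][12-34 FREE]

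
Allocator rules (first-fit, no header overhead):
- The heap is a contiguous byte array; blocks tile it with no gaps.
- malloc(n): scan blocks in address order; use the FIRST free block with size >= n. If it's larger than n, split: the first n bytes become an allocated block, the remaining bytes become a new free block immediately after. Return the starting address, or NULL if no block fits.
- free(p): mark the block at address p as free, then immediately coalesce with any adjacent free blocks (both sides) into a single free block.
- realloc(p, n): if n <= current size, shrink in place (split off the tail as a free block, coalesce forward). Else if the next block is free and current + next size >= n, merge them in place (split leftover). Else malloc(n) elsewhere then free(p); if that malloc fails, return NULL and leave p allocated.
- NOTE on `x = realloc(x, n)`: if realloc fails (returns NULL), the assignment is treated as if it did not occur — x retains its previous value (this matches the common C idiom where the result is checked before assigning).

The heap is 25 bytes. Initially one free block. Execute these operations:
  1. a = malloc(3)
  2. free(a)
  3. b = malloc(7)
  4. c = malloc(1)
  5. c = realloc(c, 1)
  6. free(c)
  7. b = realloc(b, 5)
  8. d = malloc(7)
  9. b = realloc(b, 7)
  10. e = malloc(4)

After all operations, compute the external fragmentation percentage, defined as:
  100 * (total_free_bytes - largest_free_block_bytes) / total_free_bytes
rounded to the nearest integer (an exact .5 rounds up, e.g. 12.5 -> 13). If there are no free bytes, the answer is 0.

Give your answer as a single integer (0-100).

Op 1: a = malloc(3) -> a = 0; heap: [0-2 ALLOC][3-24 FREE]
Op 2: free(a) -> (freed a); heap: [0-24 FREE]
Op 3: b = malloc(7) -> b = 0; heap: [0-6 ALLOC][7-24 FREE]
Op 4: c = malloc(1) -> c = 7; heap: [0-6 ALLOC][7-7 ALLOC][8-24 FREE]
Op 5: c = realloc(c, 1) -> c = 7; heap: [0-6 ALLOC][7-7 ALLOC][8-24 FREE]
Op 6: free(c) -> (freed c); heap: [0-6 ALLOC][7-24 FREE]
Op 7: b = realloc(b, 5) -> b = 0; heap: [0-4 ALLOC][5-24 FREE]
Op 8: d = malloc(7) -> d = 5; heap: [0-4 ALLOC][5-11 ALLOC][12-24 FREE]
Op 9: b = realloc(b, 7) -> b = 12; heap: [0-4 FREE][5-11 ALLOC][12-18 ALLOC][19-24 FREE]
Op 10: e = malloc(4) -> e = 0; heap: [0-3 ALLOC][4-4 FREE][5-11 ALLOC][12-18 ALLOC][19-24 FREE]
Free blocks: [1 6] total_free=7 largest=6 -> 100*(7-6)/7 = 100/7 ≈ 14.286 -> rounds to 14

Answer: 14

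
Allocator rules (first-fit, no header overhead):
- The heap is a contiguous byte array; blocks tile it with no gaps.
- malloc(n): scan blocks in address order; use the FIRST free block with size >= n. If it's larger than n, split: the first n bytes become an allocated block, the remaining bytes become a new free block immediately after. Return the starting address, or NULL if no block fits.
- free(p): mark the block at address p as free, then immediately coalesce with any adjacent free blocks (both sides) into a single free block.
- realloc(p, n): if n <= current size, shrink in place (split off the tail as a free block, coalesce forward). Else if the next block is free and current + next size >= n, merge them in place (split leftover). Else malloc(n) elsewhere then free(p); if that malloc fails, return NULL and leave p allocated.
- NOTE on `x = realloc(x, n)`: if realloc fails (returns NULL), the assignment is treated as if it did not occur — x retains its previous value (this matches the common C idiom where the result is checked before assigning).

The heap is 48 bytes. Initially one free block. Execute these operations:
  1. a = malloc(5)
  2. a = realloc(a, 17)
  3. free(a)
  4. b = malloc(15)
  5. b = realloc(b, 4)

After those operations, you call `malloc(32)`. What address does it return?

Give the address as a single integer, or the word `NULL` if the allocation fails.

Op 1: a = malloc(5) -> a = 0; heap: [0-4 ALLOC][5-47 FREE]
Op 2: a = realloc(a, 17) -> a = 0; heap: [0-16 ALLOC][17-47 FREE]
Op 3: free(a) -> (freed a); heap: [0-47 FREE]
Op 4: b = malloc(15) -> b = 0; heap: [0-14 ALLOC][15-47 FREE]
Op 5: b = realloc(b, 4) -> b = 0; heap: [0-3 ALLOC][4-47 FREE]
malloc(32): first-fit scan over [0-3 ALLOC][4-47 FREE] -> 4

Answer: 4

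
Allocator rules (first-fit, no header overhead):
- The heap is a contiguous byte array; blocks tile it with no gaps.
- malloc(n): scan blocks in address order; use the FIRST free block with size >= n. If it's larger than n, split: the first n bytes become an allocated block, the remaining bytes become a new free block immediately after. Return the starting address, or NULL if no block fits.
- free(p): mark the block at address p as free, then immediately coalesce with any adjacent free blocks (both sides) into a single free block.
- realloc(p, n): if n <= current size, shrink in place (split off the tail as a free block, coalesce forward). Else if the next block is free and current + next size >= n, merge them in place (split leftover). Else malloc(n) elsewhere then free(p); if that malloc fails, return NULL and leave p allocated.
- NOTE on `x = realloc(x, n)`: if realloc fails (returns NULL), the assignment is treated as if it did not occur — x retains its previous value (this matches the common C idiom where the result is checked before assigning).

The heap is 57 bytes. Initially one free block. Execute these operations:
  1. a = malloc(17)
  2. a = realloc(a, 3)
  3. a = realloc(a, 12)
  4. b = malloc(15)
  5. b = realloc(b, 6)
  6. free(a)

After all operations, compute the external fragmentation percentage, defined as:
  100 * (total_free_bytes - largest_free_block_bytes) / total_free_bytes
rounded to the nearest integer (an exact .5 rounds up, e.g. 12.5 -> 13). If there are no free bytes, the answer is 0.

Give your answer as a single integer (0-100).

Op 1: a = malloc(17) -> a = 0; heap: [0-16 ALLOC][17-56 FREE]
Op 2: a = realloc(a, 3) -> a = 0; heap: [0-2 ALLOC][3-56 FREE]
Op 3: a = realloc(a, 12) -> a = 0; heap: [0-11 ALLOC][12-56 FREE]
Op 4: b = malloc(15) -> b = 12; heap: [0-11 ALLOC][12-26 ALLOC][27-56 FREE]
Op 5: b = realloc(b, 6) -> b = 12; heap: [0-11 ALLOC][12-17 ALLOC][18-56 FREE]
Op 6: free(a) -> (freed a); heap: [0-11 FREE][12-17 ALLOC][18-56 FREE]
Free blocks: [12 39] total_free=51 largest=39 -> 100*(51-39)/51 = 1200/51 ≈ 23.529 -> rounds to 24

Answer: 24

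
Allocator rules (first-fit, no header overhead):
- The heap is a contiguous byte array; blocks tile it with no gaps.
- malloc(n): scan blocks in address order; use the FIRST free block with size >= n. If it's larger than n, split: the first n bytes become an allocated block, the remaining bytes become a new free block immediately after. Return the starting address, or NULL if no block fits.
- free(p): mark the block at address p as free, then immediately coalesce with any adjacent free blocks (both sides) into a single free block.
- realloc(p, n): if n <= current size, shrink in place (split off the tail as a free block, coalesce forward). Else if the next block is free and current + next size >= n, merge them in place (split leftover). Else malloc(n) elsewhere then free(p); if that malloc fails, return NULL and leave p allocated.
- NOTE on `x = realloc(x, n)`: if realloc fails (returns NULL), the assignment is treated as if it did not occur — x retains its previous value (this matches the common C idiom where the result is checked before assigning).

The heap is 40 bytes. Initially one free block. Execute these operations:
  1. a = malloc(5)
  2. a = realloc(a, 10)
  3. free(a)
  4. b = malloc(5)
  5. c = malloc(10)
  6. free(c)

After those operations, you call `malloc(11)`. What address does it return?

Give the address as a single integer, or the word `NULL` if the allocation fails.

Answer: 5

Derivation:
Op 1: a = malloc(5) -> a = 0; heap: [0-4 ALLOC][5-39 FREE]
Op 2: a = realloc(a, 10) -> a = 0; heap: [0-9 ALLOC][10-39 FREE]
Op 3: free(a) -> (freed a); heap: [0-39 FREE]
Op 4: b = malloc(5) -> b = 0; heap: [0-4 ALLOC][5-39 FREE]
Op 5: c = malloc(10) -> c = 5; heap: [0-4 ALLOC][5-14 ALLOC][15-39 FREE]
Op 6: free(c) -> (freed c); heap: [0-4 ALLOC][5-39 FREE]
malloc(11): first-fit scan over [0-4 ALLOC][5-39 FREE] -> 5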